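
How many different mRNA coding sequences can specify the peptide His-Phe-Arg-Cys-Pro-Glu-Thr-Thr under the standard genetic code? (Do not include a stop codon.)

6144

His: 2 codons.
Phe: 2 codons.
Arg: 6 codons.
Cys: 2 codons.
Pro: 4 codons.
Glu: 2 codons.
Thr: 4 codons.
Thr: 4 codons.
2 × 2 × 6 × 2 × 4 × 2 × 4 × 4 = 6144.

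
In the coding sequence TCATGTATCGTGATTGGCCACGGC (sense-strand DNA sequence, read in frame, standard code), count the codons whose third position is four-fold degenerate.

Codon 1 TCA (Ser): third position 4-fold.
Codon 2 TGT (Cys): third position 2-fold.
Codon 3 ATC (Ile): third position 3-fold.
Codon 4 GTG (Val): third position 4-fold.
Codon 5 ATT (Ile): third position 3-fold.
Codon 6 GGC (Gly): third position 4-fold.
Codon 7 CAC (His): third position 2-fold.
Codon 8 GGC (Gly): third position 4-fold.
Four-fold degenerate third positions: 4.

4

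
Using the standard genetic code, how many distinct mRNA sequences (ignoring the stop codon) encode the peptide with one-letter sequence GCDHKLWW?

384

Gly: 4 codons.
Cys: 2 codons.
Asp: 2 codons.
His: 2 codons.
Lys: 2 codons.
Leu: 6 codons.
Trp: 1 codon.
Trp: 1 codon.
4 × 2 × 2 × 2 × 2 × 6 × 1 × 1 = 384.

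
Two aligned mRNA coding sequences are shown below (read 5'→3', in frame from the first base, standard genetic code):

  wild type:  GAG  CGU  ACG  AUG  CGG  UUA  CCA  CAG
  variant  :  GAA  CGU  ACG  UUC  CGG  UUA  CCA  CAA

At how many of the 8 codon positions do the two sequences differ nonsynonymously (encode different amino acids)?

Codon 1: GAG Glu / GAA Glu — synonymous.
Codon 2: CGU Arg / CGU Arg — identical.
Codon 3: ACG Thr / ACG Thr — identical.
Codon 4: AUG Met / UUC Phe — nonsynonymous.
Codon 5: CGG Arg / CGG Arg — identical.
Codon 6: UUA Leu / UUA Leu — identical.
Codon 7: CCA Pro / CCA Pro — identical.
Codon 8: CAG Gln / CAA Gln — synonymous.
Nonsynonymous differences: 1.

1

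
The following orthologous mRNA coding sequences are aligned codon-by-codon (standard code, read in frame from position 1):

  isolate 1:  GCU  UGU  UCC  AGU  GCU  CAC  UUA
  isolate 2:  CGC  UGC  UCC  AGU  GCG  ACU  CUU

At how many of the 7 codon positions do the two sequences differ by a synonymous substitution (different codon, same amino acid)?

3

Codon 1: GCU Ala / CGC Arg — nonsynonymous.
Codon 2: UGU Cys / UGC Cys — synonymous.
Codon 3: UCC Ser / UCC Ser — identical.
Codon 4: AGU Ser / AGU Ser — identical.
Codon 5: GCU Ala / GCG Ala — synonymous.
Codon 6: CAC His / ACU Thr — nonsynonymous.
Codon 7: UUA Leu / CUU Leu — synonymous.
Synonymous differences: 3.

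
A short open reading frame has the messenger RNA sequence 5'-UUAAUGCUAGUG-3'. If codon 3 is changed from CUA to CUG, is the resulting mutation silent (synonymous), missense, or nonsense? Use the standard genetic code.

Position 9 falls in codon 3: CUA → Leu.
After the substitution the codon is CUG → Leu.
Both encode Leu, so the change is synonymous.

silent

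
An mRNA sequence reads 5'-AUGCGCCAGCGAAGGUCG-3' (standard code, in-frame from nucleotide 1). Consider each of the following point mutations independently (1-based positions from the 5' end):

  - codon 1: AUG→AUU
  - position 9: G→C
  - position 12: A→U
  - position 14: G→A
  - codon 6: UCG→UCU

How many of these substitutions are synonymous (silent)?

2

Codon 1: AUG (Met) → AUU (Ile) — missense.
Codon 3: CAG (Gln) → CAC (His) — missense.
Codon 4: CGA (Arg) → CGU (Arg) — synonymous.
Codon 5: AGG (Arg) → AAG (Lys) — missense.
Codon 6: UCG (Ser) → UCU (Ser) — synonymous.
Synonymous: 2 of 5.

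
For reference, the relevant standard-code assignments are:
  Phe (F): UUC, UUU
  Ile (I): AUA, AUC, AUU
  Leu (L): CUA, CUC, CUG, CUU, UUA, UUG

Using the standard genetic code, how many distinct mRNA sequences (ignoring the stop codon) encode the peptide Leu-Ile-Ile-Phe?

108

Leu: 6 codons.
Ile: 3 codons.
Ile: 3 codons.
Phe: 2 codons.
6 × 3 × 3 × 2 = 108.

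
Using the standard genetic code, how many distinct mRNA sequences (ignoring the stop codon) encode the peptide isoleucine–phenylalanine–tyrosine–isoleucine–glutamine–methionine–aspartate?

Ile: 3 codons.
Phe: 2 codons.
Tyr: 2 codons.
Ile: 3 codons.
Gln: 2 codons.
Met: 1 codon.
Asp: 2 codons.
3 × 2 × 2 × 3 × 2 × 1 × 2 = 144.

144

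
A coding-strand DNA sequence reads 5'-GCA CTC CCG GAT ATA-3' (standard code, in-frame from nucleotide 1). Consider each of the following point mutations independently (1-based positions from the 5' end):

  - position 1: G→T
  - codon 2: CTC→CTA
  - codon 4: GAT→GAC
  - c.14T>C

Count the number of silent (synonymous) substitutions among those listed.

2

Codon 1: GCA (Ala) → TCA (Ser) — missense.
Codon 2: CTC (Leu) → CTA (Leu) — synonymous.
Codon 4: GAT (Asp) → GAC (Asp) — synonymous.
Codon 5: ATA (Ile) → ACA (Thr) — missense.
Synonymous: 2 of 4.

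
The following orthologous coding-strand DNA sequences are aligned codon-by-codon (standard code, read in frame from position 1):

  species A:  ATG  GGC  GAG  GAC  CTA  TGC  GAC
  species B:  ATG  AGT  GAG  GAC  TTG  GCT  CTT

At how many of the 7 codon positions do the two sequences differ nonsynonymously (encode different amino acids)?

3

Codon 1: ATG Met / ATG Met — identical.
Codon 2: GGC Gly / AGT Ser — nonsynonymous.
Codon 3: GAG Glu / GAG Glu — identical.
Codon 4: GAC Asp / GAC Asp — identical.
Codon 5: CTA Leu / TTG Leu — synonymous.
Codon 6: TGC Cys / GCT Ala — nonsynonymous.
Codon 7: GAC Asp / CTT Leu — nonsynonymous.
Nonsynonymous differences: 3.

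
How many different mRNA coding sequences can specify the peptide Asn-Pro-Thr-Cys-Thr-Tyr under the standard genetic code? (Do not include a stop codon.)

Asn: 2 codons.
Pro: 4 codons.
Thr: 4 codons.
Cys: 2 codons.
Thr: 4 codons.
Tyr: 2 codons.
2 × 4 × 4 × 2 × 4 × 2 = 512.

512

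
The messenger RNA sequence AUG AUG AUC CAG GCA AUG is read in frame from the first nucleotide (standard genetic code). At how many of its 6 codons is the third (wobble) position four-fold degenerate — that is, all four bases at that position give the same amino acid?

Codon 1 AUG (Met): third position 1-fold.
Codon 2 AUG (Met): third position 1-fold.
Codon 3 AUC (Ile): third position 3-fold.
Codon 4 CAG (Gln): third position 2-fold.
Codon 5 GCA (Ala): third position 4-fold.
Codon 6 AUG (Met): third position 1-fold.
Four-fold degenerate third positions: 1.

1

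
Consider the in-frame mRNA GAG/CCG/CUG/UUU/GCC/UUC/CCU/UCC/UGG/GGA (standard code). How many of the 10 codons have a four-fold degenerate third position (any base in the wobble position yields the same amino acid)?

6

Codon 1 GAG (Glu): third position 2-fold.
Codon 2 CCG (Pro): third position 4-fold.
Codon 3 CUG (Leu): third position 4-fold.
Codon 4 UUU (Phe): third position 2-fold.
Codon 5 GCC (Ala): third position 4-fold.
Codon 6 UUC (Phe): third position 2-fold.
Codon 7 CCU (Pro): third position 4-fold.
Codon 8 UCC (Ser): third position 4-fold.
Codon 9 UGG (Trp): third position 1-fold.
Codon 10 GGA (Gly): third position 4-fold.
Four-fold degenerate third positions: 6.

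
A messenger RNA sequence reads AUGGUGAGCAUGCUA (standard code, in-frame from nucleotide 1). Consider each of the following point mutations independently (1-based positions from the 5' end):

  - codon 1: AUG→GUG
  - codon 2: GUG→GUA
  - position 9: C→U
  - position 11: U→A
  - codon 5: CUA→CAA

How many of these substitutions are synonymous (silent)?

Codon 1: AUG (Met) → GUG (Val) — missense.
Codon 2: GUG (Val) → GUA (Val) — synonymous.
Codon 3: AGC (Ser) → AGU (Ser) — synonymous.
Codon 4: AUG (Met) → AAG (Lys) — missense.
Codon 5: CUA (Leu) → CAA (Gln) — missense.
Synonymous: 2 of 5.

2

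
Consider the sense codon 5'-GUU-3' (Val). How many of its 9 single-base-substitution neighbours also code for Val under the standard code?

Position 1: none → 0 synonymous.
Position 2: none → 0 synonymous.
Position 3: GUC, GUA, GUG → 3 synonymous.
Total: 0 + 0 + 3 = 3.

3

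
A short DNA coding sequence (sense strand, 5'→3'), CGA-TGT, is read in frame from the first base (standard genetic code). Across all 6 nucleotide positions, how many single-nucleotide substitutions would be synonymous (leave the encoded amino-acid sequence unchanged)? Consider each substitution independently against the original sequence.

Codon 1 (CGA, Arg): 4 synonymous substitutions.
Codon 2 (TGT, Cys): 1 synonymous substitution.
Total: 4 + 1 = 5.

5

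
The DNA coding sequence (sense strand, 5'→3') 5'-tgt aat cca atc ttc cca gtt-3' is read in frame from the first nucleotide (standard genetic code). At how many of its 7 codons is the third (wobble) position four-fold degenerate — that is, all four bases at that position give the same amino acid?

Codon 1 TGT (Cys): third position 2-fold.
Codon 2 AAT (Asn): third position 2-fold.
Codon 3 CCA (Pro): third position 4-fold.
Codon 4 ATC (Ile): third position 3-fold.
Codon 5 TTC (Phe): third position 2-fold.
Codon 6 CCA (Pro): third position 4-fold.
Codon 7 GTT (Val): third position 4-fold.
Four-fold degenerate third positions: 3.

3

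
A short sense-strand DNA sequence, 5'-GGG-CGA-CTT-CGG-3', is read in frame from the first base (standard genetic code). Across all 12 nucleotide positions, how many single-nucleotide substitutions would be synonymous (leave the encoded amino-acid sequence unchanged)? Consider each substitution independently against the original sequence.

14

Codon 1 (GGG, Gly): 3 synonymous substitutions.
Codon 2 (CGA, Arg): 4 synonymous substitutions.
Codon 3 (CTT, Leu): 3 synonymous substitutions.
Codon 4 (CGG, Arg): 4 synonymous substitutions.
Total: 3 + 4 + 3 + 4 = 14.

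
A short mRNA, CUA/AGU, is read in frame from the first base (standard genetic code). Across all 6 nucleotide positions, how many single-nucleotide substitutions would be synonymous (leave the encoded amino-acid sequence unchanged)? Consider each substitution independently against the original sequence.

Codon 1 (CUA, Leu): 4 synonymous substitutions.
Codon 2 (AGU, Ser): 1 synonymous substitution.
Total: 4 + 1 = 5.

5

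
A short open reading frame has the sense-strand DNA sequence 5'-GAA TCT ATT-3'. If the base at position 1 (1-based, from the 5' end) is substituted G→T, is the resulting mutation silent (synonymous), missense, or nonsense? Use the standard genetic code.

nonsense

Position 1 falls in codon 1: GAA → Glu.
After the substitution the codon is TAA → Stop.
The new codon is a stop codon, so this is a nonsense mutation.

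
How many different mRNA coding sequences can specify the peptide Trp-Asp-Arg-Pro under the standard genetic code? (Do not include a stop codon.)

48

Trp: 1 codon.
Asp: 2 codons.
Arg: 6 codons.
Pro: 4 codons.
1 × 2 × 6 × 4 = 48.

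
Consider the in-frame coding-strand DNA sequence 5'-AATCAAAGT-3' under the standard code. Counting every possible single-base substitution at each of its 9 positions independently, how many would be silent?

3

Codon 1 (AAT, Asn): 1 synonymous substitution.
Codon 2 (CAA, Gln): 1 synonymous substitution.
Codon 3 (AGT, Ser): 1 synonymous substitution.
Total: 1 + 1 + 1 = 3.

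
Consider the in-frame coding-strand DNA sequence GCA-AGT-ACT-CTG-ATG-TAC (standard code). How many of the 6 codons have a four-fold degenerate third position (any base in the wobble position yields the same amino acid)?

Codon 1 GCA (Ala): third position 4-fold.
Codon 2 AGT (Ser): third position 2-fold.
Codon 3 ACT (Thr): third position 4-fold.
Codon 4 CTG (Leu): third position 4-fold.
Codon 5 ATG (Met): third position 1-fold.
Codon 6 TAC (Tyr): third position 2-fold.
Four-fold degenerate third positions: 3.

3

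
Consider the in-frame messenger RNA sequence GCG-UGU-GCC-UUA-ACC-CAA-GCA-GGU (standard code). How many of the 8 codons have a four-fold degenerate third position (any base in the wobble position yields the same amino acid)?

5

Codon 1 GCG (Ala): third position 4-fold.
Codon 2 UGU (Cys): third position 2-fold.
Codon 3 GCC (Ala): third position 4-fold.
Codon 4 UUA (Leu): third position 2-fold.
Codon 5 ACC (Thr): third position 4-fold.
Codon 6 CAA (Gln): third position 2-fold.
Codon 7 GCA (Ala): third position 4-fold.
Codon 8 GGU (Gly): third position 4-fold.
Four-fold degenerate third positions: 5.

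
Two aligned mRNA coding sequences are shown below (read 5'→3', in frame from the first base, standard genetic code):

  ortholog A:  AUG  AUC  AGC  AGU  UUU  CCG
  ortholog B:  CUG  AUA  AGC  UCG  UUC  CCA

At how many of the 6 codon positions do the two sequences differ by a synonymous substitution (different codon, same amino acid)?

4

Codon 1: AUG Met / CUG Leu — nonsynonymous.
Codon 2: AUC Ile / AUA Ile — synonymous.
Codon 3: AGC Ser / AGC Ser — identical.
Codon 4: AGU Ser / UCG Ser — synonymous.
Codon 5: UUU Phe / UUC Phe — synonymous.
Codon 6: CCG Pro / CCA Pro — synonymous.
Synonymous differences: 4.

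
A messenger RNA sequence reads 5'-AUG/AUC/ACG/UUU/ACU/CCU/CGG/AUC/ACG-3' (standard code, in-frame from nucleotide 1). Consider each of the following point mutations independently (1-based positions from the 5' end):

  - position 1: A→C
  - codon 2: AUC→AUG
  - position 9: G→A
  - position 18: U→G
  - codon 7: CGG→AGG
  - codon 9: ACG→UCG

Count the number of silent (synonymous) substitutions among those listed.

3

Codon 1: AUG (Met) → CUG (Leu) — missense.
Codon 2: AUC (Ile) → AUG (Met) — missense.
Codon 3: ACG (Thr) → ACA (Thr) — synonymous.
Codon 6: CCU (Pro) → CCG (Pro) — synonymous.
Codon 7: CGG (Arg) → AGG (Arg) — synonymous.
Codon 9: ACG (Thr) → UCG (Ser) — missense.
Synonymous: 3 of 6.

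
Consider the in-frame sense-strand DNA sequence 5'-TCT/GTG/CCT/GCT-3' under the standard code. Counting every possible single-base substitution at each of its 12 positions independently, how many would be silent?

12

Codon 1 (TCT, Ser): 3 synonymous substitutions.
Codon 2 (GTG, Val): 3 synonymous substitutions.
Codon 3 (CCT, Pro): 3 synonymous substitutions.
Codon 4 (GCT, Ala): 3 synonymous substitutions.
Total: 3 + 3 + 3 + 3 = 12.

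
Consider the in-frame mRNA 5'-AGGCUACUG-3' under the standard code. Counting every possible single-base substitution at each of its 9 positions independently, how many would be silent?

10

Codon 1 (AGG, Arg): 2 synonymous substitutions.
Codon 2 (CUA, Leu): 4 synonymous substitutions.
Codon 3 (CUG, Leu): 4 synonymous substitutions.
Total: 2 + 4 + 4 = 10.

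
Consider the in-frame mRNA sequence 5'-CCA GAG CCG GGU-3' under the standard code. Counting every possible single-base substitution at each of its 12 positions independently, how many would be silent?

10

Codon 1 (CCA, Pro): 3 synonymous substitutions.
Codon 2 (GAG, Glu): 1 synonymous substitution.
Codon 3 (CCG, Pro): 3 synonymous substitutions.
Codon 4 (GGU, Gly): 3 synonymous substitutions.
Total: 3 + 1 + 3 + 3 = 10.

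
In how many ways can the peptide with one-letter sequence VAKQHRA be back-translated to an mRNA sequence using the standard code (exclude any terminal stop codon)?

3072

Val: 4 codons.
Ala: 4 codons.
Lys: 2 codons.
Gln: 2 codons.
His: 2 codons.
Arg: 6 codons.
Ala: 4 codons.
4 × 4 × 2 × 2 × 2 × 6 × 4 = 3072.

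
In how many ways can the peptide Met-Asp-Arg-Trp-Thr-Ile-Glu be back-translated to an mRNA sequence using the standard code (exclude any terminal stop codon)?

Met: 1 codon.
Asp: 2 codons.
Arg: 6 codons.
Trp: 1 codon.
Thr: 4 codons.
Ile: 3 codons.
Glu: 2 codons.
1 × 2 × 6 × 1 × 4 × 3 × 2 = 288.

288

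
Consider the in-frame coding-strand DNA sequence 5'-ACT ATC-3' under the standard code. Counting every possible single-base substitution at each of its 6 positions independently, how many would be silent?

5

Codon 1 (ACT, Thr): 3 synonymous substitutions.
Codon 2 (ATC, Ile): 2 synonymous substitutions.
Total: 3 + 2 = 5.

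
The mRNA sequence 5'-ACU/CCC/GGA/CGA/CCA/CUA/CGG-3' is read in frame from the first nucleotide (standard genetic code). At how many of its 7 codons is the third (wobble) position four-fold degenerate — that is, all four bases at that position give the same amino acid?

7

Codon 1 ACU (Thr): third position 4-fold.
Codon 2 CCC (Pro): third position 4-fold.
Codon 3 GGA (Gly): third position 4-fold.
Codon 4 CGA (Arg): third position 4-fold.
Codon 5 CCA (Pro): third position 4-fold.
Codon 6 CUA (Leu): third position 4-fold.
Codon 7 CGG (Arg): third position 4-fold.
Four-fold degenerate third positions: 7.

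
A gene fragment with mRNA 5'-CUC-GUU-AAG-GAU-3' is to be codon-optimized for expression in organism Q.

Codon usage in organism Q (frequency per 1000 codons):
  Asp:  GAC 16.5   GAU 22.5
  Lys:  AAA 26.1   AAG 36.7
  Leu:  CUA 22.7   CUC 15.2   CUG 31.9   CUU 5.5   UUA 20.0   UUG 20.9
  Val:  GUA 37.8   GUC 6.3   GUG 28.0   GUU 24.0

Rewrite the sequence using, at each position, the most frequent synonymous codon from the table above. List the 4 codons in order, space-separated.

Codon 1 (Leu): best is CUG at 31.9.
Codon 2 (Val): best is GUA at 37.8.
Codon 3 (Lys): best is AAG at 36.7.
Codon 4 (Asp): best is GAU at 22.5.

CUG GUA AAG GAU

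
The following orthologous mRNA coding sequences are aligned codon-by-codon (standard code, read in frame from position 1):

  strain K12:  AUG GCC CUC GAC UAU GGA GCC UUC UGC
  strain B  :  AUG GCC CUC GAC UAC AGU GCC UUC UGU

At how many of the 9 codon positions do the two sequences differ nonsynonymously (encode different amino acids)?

1

Codon 1: AUG Met / AUG Met — identical.
Codon 2: GCC Ala / GCC Ala — identical.
Codon 3: CUC Leu / CUC Leu — identical.
Codon 4: GAC Asp / GAC Asp — identical.
Codon 5: UAU Tyr / UAC Tyr — synonymous.
Codon 6: GGA Gly / AGU Ser — nonsynonymous.
Codon 7: GCC Ala / GCC Ala — identical.
Codon 8: UUC Phe / UUC Phe — identical.
Codon 9: UGC Cys / UGU Cys — synonymous.
Nonsynonymous differences: 1.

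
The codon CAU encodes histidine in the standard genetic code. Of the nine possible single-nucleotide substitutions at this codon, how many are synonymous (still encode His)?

1

Position 1: none → 0 synonymous.
Position 2: none → 0 synonymous.
Position 3: CAC → 1 synonymous.
Total: 0 + 0 + 1 = 1.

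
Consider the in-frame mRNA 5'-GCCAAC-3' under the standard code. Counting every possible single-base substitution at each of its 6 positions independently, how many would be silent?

Codon 1 (GCC, Ala): 3 synonymous substitutions.
Codon 2 (AAC, Asn): 1 synonymous substitution.
Total: 3 + 1 = 4.

4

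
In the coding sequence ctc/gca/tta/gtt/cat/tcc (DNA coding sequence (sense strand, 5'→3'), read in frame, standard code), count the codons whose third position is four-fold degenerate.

4

Codon 1 CTC (Leu): third position 4-fold.
Codon 2 GCA (Ala): third position 4-fold.
Codon 3 TTA (Leu): third position 2-fold.
Codon 4 GTT (Val): third position 4-fold.
Codon 5 CAT (His): third position 2-fold.
Codon 6 TCC (Ser): third position 4-fold.
Four-fold degenerate third positions: 4.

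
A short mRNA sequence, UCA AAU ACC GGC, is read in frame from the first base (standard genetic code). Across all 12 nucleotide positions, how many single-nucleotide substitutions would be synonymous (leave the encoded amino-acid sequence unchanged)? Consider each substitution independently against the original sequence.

10

Codon 1 (UCA, Ser): 3 synonymous substitutions.
Codon 2 (AAU, Asn): 1 synonymous substitution.
Codon 3 (ACC, Thr): 3 synonymous substitutions.
Codon 4 (GGC, Gly): 3 synonymous substitutions.
Total: 3 + 1 + 3 + 3 = 10.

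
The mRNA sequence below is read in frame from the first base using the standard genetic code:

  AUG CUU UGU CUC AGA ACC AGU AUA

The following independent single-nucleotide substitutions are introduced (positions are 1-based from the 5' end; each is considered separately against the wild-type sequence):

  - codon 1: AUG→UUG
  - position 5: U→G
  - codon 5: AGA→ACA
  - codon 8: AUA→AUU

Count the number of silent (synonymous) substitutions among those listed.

Codon 1: AUG (Met) → UUG (Leu) — missense.
Codon 2: CUU (Leu) → CGU (Arg) — missense.
Codon 5: AGA (Arg) → ACA (Thr) — missense.
Codon 8: AUA (Ile) → AUU (Ile) — synonymous.
Synonymous: 1 of 4.

1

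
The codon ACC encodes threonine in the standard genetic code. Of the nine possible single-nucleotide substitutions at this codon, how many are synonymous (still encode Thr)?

Position 1: none → 0 synonymous.
Position 2: none → 0 synonymous.
Position 3: ACT, ACA, ACG → 3 synonymous.
Total: 0 + 0 + 3 = 3.

3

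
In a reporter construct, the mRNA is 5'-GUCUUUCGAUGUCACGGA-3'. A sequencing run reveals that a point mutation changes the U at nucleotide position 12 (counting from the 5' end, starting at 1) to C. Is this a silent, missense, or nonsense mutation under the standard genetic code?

silent

Position 12 falls in codon 4: UGU → Cys.
After the substitution the codon is UGC → Cys.
Both encode Cys, so the change is synonymous.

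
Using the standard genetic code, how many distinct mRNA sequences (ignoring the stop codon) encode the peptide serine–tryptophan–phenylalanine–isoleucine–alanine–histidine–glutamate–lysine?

1152

Ser: 6 codons.
Trp: 1 codon.
Phe: 2 codons.
Ile: 3 codons.
Ala: 4 codons.
His: 2 codons.
Glu: 2 codons.
Lys: 2 codons.
6 × 1 × 2 × 3 × 4 × 2 × 2 × 2 = 1152.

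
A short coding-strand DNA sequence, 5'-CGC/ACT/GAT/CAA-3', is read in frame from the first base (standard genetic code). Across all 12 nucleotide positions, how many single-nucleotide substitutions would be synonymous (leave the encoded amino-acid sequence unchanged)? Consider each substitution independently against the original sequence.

8

Codon 1 (CGC, Arg): 3 synonymous substitutions.
Codon 2 (ACT, Thr): 3 synonymous substitutions.
Codon 3 (GAT, Asp): 1 synonymous substitution.
Codon 4 (CAA, Gln): 1 synonymous substitution.
Total: 3 + 3 + 1 + 1 = 8.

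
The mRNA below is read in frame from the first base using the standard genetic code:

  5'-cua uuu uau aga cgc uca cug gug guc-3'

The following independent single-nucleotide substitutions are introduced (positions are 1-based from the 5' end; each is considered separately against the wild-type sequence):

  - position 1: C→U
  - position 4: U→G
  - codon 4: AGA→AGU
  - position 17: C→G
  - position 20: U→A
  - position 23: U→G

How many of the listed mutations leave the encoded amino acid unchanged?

1

Codon 1: CUA (Leu) → UUA (Leu) — synonymous.
Codon 2: UUU (Phe) → GUU (Val) — missense.
Codon 4: AGA (Arg) → AGU (Ser) — missense.
Codon 6: UCA (Ser) → UGA (Stop) — nonsense.
Codon 7: CUG (Leu) → CAG (Gln) — missense.
Codon 8: GUG (Val) → GGG (Gly) — missense.
Synonymous: 1 of 6.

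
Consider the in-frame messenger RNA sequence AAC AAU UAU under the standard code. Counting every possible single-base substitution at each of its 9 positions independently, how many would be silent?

Codon 1 (AAC, Asn): 1 synonymous substitution.
Codon 2 (AAU, Asn): 1 synonymous substitution.
Codon 3 (UAU, Tyr): 1 synonymous substitution.
Total: 1 + 1 + 1 = 3.

3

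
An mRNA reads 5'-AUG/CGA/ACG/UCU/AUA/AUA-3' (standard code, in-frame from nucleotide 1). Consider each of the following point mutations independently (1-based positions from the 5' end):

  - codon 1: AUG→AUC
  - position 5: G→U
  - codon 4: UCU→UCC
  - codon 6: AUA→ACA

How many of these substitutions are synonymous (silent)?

Codon 1: AUG (Met) → AUC (Ile) — missense.
Codon 2: CGA (Arg) → CUA (Leu) — missense.
Codon 4: UCU (Ser) → UCC (Ser) — synonymous.
Codon 6: AUA (Ile) → ACA (Thr) — missense.
Synonymous: 1 of 4.

1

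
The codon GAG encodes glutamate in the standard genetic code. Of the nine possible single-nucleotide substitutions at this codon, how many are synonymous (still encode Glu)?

1

Position 1: none → 0 synonymous.
Position 2: none → 0 synonymous.
Position 3: GAA → 1 synonymous.
Total: 0 + 0 + 1 = 1.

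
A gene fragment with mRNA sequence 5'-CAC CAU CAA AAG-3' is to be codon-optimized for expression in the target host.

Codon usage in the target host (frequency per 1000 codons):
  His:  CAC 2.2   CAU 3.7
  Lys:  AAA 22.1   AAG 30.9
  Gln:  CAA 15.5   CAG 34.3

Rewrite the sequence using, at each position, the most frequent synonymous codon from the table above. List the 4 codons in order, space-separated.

Codon 1 (His): best is CAU at 3.7.
Codon 2 (His): best is CAU at 3.7.
Codon 3 (Gln): best is CAG at 34.3.
Codon 4 (Lys): best is AAG at 30.9.

CAU CAU CAG AAG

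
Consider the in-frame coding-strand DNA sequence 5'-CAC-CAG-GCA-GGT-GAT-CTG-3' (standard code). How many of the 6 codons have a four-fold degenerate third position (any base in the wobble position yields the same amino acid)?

3

Codon 1 CAC (His): third position 2-fold.
Codon 2 CAG (Gln): third position 2-fold.
Codon 3 GCA (Ala): third position 4-fold.
Codon 4 GGT (Gly): third position 4-fold.
Codon 5 GAT (Asp): third position 2-fold.
Codon 6 CTG (Leu): third position 4-fold.
Four-fold degenerate third positions: 3.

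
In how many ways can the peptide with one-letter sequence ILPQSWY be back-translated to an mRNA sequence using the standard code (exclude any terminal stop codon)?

1728

Ile: 3 codons.
Leu: 6 codons.
Pro: 4 codons.
Gln: 2 codons.
Ser: 6 codons.
Trp: 1 codon.
Tyr: 2 codons.
3 × 6 × 4 × 2 × 6 × 1 × 2 = 1728.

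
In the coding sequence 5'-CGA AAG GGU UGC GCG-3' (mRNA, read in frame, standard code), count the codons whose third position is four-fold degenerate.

3

Codon 1 CGA (Arg): third position 4-fold.
Codon 2 AAG (Lys): third position 2-fold.
Codon 3 GGU (Gly): third position 4-fold.
Codon 4 UGC (Cys): third position 2-fold.
Codon 5 GCG (Ala): third position 4-fold.
Four-fold degenerate third positions: 3.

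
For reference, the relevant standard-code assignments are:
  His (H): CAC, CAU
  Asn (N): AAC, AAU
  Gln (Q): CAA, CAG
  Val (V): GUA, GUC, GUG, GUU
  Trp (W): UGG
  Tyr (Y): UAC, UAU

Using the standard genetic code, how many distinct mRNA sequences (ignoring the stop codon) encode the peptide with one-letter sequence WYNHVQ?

64

Trp: 1 codon.
Tyr: 2 codons.
Asn: 2 codons.
His: 2 codons.
Val: 4 codons.
Gln: 2 codons.
1 × 2 × 2 × 2 × 4 × 2 = 64.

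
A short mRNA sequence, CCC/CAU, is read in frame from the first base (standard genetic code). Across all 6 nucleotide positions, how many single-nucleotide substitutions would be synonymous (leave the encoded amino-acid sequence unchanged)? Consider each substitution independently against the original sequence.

4

Codon 1 (CCC, Pro): 3 synonymous substitutions.
Codon 2 (CAU, His): 1 synonymous substitution.
Total: 3 + 1 = 4.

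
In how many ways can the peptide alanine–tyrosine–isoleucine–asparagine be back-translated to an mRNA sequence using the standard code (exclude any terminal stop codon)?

48

Ala: 4 codons.
Tyr: 2 codons.
Ile: 3 codons.
Asn: 2 codons.
4 × 2 × 3 × 2 = 48.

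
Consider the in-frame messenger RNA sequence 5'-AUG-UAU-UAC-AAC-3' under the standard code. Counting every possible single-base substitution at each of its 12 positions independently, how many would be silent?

Codon 1 (AUG, Met): 0 synonymous substitutions.
Codon 2 (UAU, Tyr): 1 synonymous substitution.
Codon 3 (UAC, Tyr): 1 synonymous substitution.
Codon 4 (AAC, Asn): 1 synonymous substitution.
Total: 0 + 1 + 1 + 1 = 3.

3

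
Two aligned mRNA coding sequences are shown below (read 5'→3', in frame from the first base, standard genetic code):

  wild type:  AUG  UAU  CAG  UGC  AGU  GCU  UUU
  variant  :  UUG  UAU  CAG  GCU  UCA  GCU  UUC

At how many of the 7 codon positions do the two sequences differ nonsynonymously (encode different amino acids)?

2

Codon 1: AUG Met / UUG Leu — nonsynonymous.
Codon 2: UAU Tyr / UAU Tyr — identical.
Codon 3: CAG Gln / CAG Gln — identical.
Codon 4: UGC Cys / GCU Ala — nonsynonymous.
Codon 5: AGU Ser / UCA Ser — synonymous.
Codon 6: GCU Ala / GCU Ala — identical.
Codon 7: UUU Phe / UUC Phe — synonymous.
Nonsynonymous differences: 2.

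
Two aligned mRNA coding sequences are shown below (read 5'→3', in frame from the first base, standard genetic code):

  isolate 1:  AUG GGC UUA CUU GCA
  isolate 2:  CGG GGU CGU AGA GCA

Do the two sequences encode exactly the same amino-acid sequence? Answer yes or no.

no

Codon 1: AUG Met / CGG Arg — nonsynonymous.
Codon 2: GGC Gly / GGU Gly — synonymous.
Codon 3: UUA Leu / CGU Arg — nonsynonymous.
Codon 4: CUU Leu / AGA Arg — nonsynonymous.
Codon 5: GCA Ala / GCA Ala — identical.
Nonsynonymous differences: 3 → different protein.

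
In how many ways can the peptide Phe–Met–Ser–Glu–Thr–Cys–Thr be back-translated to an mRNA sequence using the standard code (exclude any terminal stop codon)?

768

Phe: 2 codons.
Met: 1 codon.
Ser: 6 codons.
Glu: 2 codons.
Thr: 4 codons.
Cys: 2 codons.
Thr: 4 codons.
2 × 1 × 6 × 2 × 4 × 2 × 4 = 768.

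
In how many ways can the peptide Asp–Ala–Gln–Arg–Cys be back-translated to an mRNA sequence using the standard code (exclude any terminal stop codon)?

192

Asp: 2 codons.
Ala: 4 codons.
Gln: 2 codons.
Arg: 6 codons.
Cys: 2 codons.
2 × 4 × 2 × 6 × 2 = 192.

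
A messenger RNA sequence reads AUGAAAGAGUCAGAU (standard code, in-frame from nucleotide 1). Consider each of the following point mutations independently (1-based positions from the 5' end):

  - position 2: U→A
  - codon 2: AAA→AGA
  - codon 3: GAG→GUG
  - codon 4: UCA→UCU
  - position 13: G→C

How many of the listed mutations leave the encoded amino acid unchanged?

Codon 1: AUG (Met) → AAG (Lys) — missense.
Codon 2: AAA (Lys) → AGA (Arg) — missense.
Codon 3: GAG (Glu) → GUG (Val) — missense.
Codon 4: UCA (Ser) → UCU (Ser) — synonymous.
Codon 5: GAU (Asp) → CAU (His) — missense.
Synonymous: 1 of 5.

1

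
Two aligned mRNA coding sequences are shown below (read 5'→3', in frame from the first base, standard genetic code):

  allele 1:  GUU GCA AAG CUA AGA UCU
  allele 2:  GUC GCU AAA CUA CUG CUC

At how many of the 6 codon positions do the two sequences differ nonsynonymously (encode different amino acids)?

Codon 1: GUU Val / GUC Val — synonymous.
Codon 2: GCA Ala / GCU Ala — synonymous.
Codon 3: AAG Lys / AAA Lys — synonymous.
Codon 4: CUA Leu / CUA Leu — identical.
Codon 5: AGA Arg / CUG Leu — nonsynonymous.
Codon 6: UCU Ser / CUC Leu — nonsynonymous.
Nonsynonymous differences: 2.

2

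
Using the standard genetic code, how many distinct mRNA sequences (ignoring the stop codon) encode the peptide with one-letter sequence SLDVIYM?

1728

Ser: 6 codons.
Leu: 6 codons.
Asp: 2 codons.
Val: 4 codons.
Ile: 3 codons.
Tyr: 2 codons.
Met: 1 codon.
6 × 6 × 2 × 4 × 3 × 2 × 1 = 1728.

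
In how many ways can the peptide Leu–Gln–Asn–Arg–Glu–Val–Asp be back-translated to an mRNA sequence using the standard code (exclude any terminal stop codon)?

2304

Leu: 6 codons.
Gln: 2 codons.
Asn: 2 codons.
Arg: 6 codons.
Glu: 2 codons.
Val: 4 codons.
Asp: 2 codons.
6 × 2 × 2 × 6 × 2 × 4 × 2 = 2304.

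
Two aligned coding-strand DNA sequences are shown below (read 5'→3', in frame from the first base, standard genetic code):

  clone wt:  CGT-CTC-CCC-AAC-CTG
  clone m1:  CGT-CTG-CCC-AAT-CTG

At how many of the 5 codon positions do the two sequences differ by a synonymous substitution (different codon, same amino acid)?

Codon 1: CGT Arg / CGT Arg — identical.
Codon 2: CTC Leu / CTG Leu — synonymous.
Codon 3: CCC Pro / CCC Pro — identical.
Codon 4: AAC Asn / AAT Asn — synonymous.
Codon 5: CTG Leu / CTG Leu — identical.
Synonymous differences: 2.

2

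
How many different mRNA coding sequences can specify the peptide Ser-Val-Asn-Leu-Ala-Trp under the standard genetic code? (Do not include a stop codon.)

1152

Ser: 6 codons.
Val: 4 codons.
Asn: 2 codons.
Leu: 6 codons.
Ala: 4 codons.
Trp: 1 codon.
6 × 4 × 2 × 6 × 4 × 1 = 1152.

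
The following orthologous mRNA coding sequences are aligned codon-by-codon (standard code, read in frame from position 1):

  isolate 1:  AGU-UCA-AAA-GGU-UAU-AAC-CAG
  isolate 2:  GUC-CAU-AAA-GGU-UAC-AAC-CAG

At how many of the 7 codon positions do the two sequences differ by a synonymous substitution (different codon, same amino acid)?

1

Codon 1: AGU Ser / GUC Val — nonsynonymous.
Codon 2: UCA Ser / CAU His — nonsynonymous.
Codon 3: AAA Lys / AAA Lys — identical.
Codon 4: GGU Gly / GGU Gly — identical.
Codon 5: UAU Tyr / UAC Tyr — synonymous.
Codon 6: AAC Asn / AAC Asn — identical.
Codon 7: CAG Gln / CAG Gln — identical.
Synonymous differences: 1.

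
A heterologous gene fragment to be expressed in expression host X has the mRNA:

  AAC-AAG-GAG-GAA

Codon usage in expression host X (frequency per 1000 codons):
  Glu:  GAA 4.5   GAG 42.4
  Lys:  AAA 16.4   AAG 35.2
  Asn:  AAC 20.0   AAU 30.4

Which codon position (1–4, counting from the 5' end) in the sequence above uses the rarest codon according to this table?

Codon 1 AAC (Asn): 20.0 per 1000.
Codon 2 AAG (Lys): 35.2 per 1000.
Codon 3 GAG (Glu): 42.4 per 1000.
Codon 4 GAA (Glu): 4.5 per 1000.
Lowest frequency is 4.5 at codon 4.

4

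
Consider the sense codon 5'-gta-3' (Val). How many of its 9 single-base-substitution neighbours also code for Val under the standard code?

3

Position 1: none → 0 synonymous.
Position 2: none → 0 synonymous.
Position 3: GTT, GTC, GTG → 3 synonymous.
Total: 0 + 0 + 3 = 3.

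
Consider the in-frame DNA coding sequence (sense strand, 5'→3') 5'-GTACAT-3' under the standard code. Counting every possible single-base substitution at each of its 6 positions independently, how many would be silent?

4

Codon 1 (GTA, Val): 3 synonymous substitutions.
Codon 2 (CAT, His): 1 synonymous substitution.
Total: 3 + 1 = 4.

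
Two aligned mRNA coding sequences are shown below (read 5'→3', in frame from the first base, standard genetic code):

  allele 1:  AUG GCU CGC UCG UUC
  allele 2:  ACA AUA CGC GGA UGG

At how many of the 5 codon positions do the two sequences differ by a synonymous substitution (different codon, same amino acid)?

Codon 1: AUG Met / ACA Thr — nonsynonymous.
Codon 2: GCU Ala / AUA Ile — nonsynonymous.
Codon 3: CGC Arg / CGC Arg — identical.
Codon 4: UCG Ser / GGA Gly — nonsynonymous.
Codon 5: UUC Phe / UGG Trp — nonsynonymous.
Synonymous differences: 0.

0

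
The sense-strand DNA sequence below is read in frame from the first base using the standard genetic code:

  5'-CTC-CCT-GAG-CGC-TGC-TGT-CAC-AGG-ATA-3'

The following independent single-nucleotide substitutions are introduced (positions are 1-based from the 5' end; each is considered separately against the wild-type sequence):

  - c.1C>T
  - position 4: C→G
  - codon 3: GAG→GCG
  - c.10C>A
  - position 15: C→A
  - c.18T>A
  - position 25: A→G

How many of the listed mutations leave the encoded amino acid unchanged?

0

Codon 1: CTC (Leu) → TTC (Phe) — missense.
Codon 2: CCT (Pro) → GCT (Ala) — missense.
Codon 3: GAG (Glu) → GCG (Ala) — missense.
Codon 4: CGC (Arg) → AGC (Ser) — missense.
Codon 5: TGC (Cys) → TGA (Stop) — nonsense.
Codon 6: TGT (Cys) → TGA (Stop) — nonsense.
Codon 9: ATA (Ile) → GTA (Val) — missense.
Synonymous: 0 of 7.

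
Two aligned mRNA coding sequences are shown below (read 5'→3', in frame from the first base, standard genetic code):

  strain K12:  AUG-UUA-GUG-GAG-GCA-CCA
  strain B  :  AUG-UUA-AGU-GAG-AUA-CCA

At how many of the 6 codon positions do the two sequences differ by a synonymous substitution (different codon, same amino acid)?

Codon 1: AUG Met / AUG Met — identical.
Codon 2: UUA Leu / UUA Leu — identical.
Codon 3: GUG Val / AGU Ser — nonsynonymous.
Codon 4: GAG Glu / GAG Glu — identical.
Codon 5: GCA Ala / AUA Ile — nonsynonymous.
Codon 6: CCA Pro / CCA Pro — identical.
Synonymous differences: 0.

0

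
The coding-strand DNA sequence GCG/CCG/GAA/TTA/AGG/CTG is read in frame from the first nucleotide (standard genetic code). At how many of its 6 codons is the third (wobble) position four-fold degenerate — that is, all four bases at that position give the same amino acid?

3

Codon 1 GCG (Ala): third position 4-fold.
Codon 2 CCG (Pro): third position 4-fold.
Codon 3 GAA (Glu): third position 2-fold.
Codon 4 TTA (Leu): third position 2-fold.
Codon 5 AGG (Arg): third position 2-fold.
Codon 6 CTG (Leu): third position 4-fold.
Four-fold degenerate third positions: 3.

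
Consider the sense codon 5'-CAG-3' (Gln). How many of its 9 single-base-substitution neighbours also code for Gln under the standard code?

Position 1: none → 0 synonymous.
Position 2: none → 0 synonymous.
Position 3: CAA → 1 synonymous.
Total: 0 + 0 + 1 = 1.

1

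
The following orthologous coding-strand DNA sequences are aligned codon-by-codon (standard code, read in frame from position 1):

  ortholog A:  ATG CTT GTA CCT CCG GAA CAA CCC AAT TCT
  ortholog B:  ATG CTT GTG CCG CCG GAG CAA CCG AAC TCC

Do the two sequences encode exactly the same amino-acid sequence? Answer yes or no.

Codon 1: ATG Met / ATG Met — identical.
Codon 2: CTT Leu / CTT Leu — identical.
Codon 3: GTA Val / GTG Val — synonymous.
Codon 4: CCT Pro / CCG Pro — synonymous.
Codon 5: CCG Pro / CCG Pro — identical.
Codon 6: GAA Glu / GAG Glu — synonymous.
Codon 7: CAA Gln / CAA Gln — identical.
Codon 8: CCC Pro / CCG Pro — synonymous.
Codon 9: AAT Asn / AAC Asn — synonymous.
Codon 10: TCT Ser / TCC Ser — synonymous.
Nonsynonymous differences: 0 → same protein.

yes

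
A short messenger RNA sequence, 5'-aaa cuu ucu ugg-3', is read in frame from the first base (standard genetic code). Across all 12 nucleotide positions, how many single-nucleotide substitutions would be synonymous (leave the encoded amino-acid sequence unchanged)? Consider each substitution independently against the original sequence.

7

Codon 1 (AAA, Lys): 1 synonymous substitution.
Codon 2 (CUU, Leu): 3 synonymous substitutions.
Codon 3 (UCU, Ser): 3 synonymous substitutions.
Codon 4 (UGG, Trp): 0 synonymous substitutions.
Total: 1 + 3 + 3 + 0 = 7.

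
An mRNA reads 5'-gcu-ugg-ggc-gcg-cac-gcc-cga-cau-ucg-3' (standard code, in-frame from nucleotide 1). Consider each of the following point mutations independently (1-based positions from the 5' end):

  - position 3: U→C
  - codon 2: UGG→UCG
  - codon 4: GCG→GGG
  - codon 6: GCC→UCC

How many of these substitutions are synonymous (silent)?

Codon 1: GCU (Ala) → GCC (Ala) — synonymous.
Codon 2: UGG (Trp) → UCG (Ser) — missense.
Codon 4: GCG (Ala) → GGG (Gly) — missense.
Codon 6: GCC (Ala) → UCC (Ser) — missense.
Synonymous: 1 of 4.

1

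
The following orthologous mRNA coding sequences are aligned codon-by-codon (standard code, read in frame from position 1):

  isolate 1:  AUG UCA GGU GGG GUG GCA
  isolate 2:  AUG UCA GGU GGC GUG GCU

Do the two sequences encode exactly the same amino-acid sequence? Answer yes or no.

yes

Codon 1: AUG Met / AUG Met — identical.
Codon 2: UCA Ser / UCA Ser — identical.
Codon 3: GGU Gly / GGU Gly — identical.
Codon 4: GGG Gly / GGC Gly — synonymous.
Codon 5: GUG Val / GUG Val — identical.
Codon 6: GCA Ala / GCU Ala — synonymous.
Nonsynonymous differences: 0 → same protein.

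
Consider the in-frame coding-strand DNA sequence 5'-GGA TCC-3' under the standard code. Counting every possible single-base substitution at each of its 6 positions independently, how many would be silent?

Codon 1 (GGA, Gly): 3 synonymous substitutions.
Codon 2 (TCC, Ser): 3 synonymous substitutions.
Total: 3 + 3 = 6.

6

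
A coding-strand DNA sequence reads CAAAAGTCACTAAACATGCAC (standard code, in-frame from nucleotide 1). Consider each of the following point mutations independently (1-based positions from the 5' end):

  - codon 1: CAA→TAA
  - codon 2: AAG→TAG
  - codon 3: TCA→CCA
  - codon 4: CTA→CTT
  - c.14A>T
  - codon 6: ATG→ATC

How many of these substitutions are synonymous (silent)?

1

Codon 1: CAA (Gln) → TAA (Stop) — nonsense.
Codon 2: AAG (Lys) → TAG (Stop) — nonsense.
Codon 3: TCA (Ser) → CCA (Pro) — missense.
Codon 4: CTA (Leu) → CTT (Leu) — synonymous.
Codon 5: AAC (Asn) → ATC (Ile) — missense.
Codon 6: ATG (Met) → ATC (Ile) — missense.
Synonymous: 1 of 6.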